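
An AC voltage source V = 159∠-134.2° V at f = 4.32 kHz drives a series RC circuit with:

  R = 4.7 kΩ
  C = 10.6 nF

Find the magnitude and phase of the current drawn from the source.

Step 1 — Angular frequency: ω = 2π·f = 2π·4320 = 2.714e+04 rad/s.
Step 2 — Component impedances:
  R: Z = R = 4700 Ω
  C: Z = 1/(jωC) = -j/(ω·C) = 0 - j3476 Ω
Step 3 — Series combination: Z_total = R + C = 4700 - j3476 Ω = 5845∠-36.5° Ω.
Step 4 — Source phasor: V = 159∠-134.2° V = -110.8 - j114 V.
Step 5 — Ohm's law: I = V / Z_total = (-110.8 - j114) / (4700 - j3476) = -0.003653 - j0.02695 A.
Step 6 — Convert to polar: |I| = 0.0272 A, ∠I = -97.7°.

I = 0.0272∠-97.7° A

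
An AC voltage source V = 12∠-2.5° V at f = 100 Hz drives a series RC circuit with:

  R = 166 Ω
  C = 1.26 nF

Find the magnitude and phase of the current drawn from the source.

Step 1 — Angular frequency: ω = 2π·f = 2π·100 = 628.3 rad/s.
Step 2 — Component impedances:
  R: Z = R = 166 Ω
  C: Z = 1/(jωC) = -j/(ω·C) = 0 - j1.263e+06 Ω
Step 3 — Series combination: Z_total = R + C = 166 - j1.263e+06 Ω = 1.263e+06∠-90.0° Ω.
Step 4 — Source phasor: V = 12∠-2.5° V = 11.99 - j0.5234 V.
Step 5 — Ohm's law: I = V / Z_total = (11.99 - j0.5234) / (166 - j1.263e+06) = 4.156e-07 + j9.491e-06 A.
Step 6 — Convert to polar: |I| = 9.5e-06 A, ∠I = 87.5°.

I = 9.5e-06∠87.5° A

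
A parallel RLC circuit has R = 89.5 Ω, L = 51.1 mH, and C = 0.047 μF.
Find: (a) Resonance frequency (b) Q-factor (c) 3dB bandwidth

Step 1 — Resonance: ω₀ = 1/√(LC) = 1/√(0.0511·4.7e-08) = 2.041e+04 rad/s.
Step 2 — f₀ = ω₀/(2π) = 3248 Hz.
Step 3 — Parallel Q: Q = R/(ω₀L) = 89.5/(2.041e+04·0.0511) = 0.08583.
Step 4 — Bandwidth: Δω = ω₀/Q = 2.377e+05 rad/s; BW = Δω/(2π) = 3.784e+04 Hz.

(a) f₀ = 3248 Hz  (b) Q = 0.08583  (c) BW = 3.784e+04 Hz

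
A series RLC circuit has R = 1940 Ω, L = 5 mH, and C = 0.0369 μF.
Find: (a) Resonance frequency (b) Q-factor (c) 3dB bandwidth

Step 1 — Resonance: ω₀ = 1/√(LC) = 1/√(0.005·3.69e-08) = 7.362e+04 rad/s.
Step 2 — f₀ = ω₀/(2π) = 1.172e+04 Hz.
Step 3 — Series Q: Q = ω₀L/R = 7.362e+04·0.005/1940 = 0.1897.
Step 4 — Bandwidth: Δω = ω₀/Q = 3.88e+05 rad/s; BW = Δω/(2π) = 6.175e+04 Hz.

(a) f₀ = 1.172e+04 Hz  (b) Q = 0.1897  (c) BW = 6.175e+04 Hz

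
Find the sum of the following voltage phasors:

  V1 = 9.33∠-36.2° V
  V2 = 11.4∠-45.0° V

Step 1 — Convert each phasor to rectangular form:
  V1 = 9.33·(cos(-36.2°) + j·sin(-36.2°)) = 7.529 - j5.51 V
  V2 = 11.4·(cos(-45.0°) + j·sin(-45.0°)) = 8.061 - j8.061 V
Step 2 — Sum components: V_total = 15.59 - j13.57 V.
Step 3 — Convert to polar: |V_total| = 20.67 V, ∠V_total = -41.0°.

V_total = 20.67∠-41.0° V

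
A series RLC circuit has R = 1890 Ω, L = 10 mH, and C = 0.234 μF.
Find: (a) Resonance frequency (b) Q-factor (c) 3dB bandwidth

Step 1 — Resonance condition Im(Z)=0 gives ω₀ = 1/√(LC).
Step 2 — ω₀ = 1/√(0.01·2.34e-07) = 2.067e+04 rad/s.
Step 3 — f₀ = ω₀/(2π) = 3290 Hz.
Step 4 — Series Q: Q = ω₀L/R = 2.067e+04·0.01/1890 = 0.1094.
Step 5 — 3dB bandwidth: Δω = ω₀/Q = 1.89e+05 rad/s; BW = Δω/(2π) = 3.008e+04 Hz.

(a) f₀ = 3290 Hz  (b) Q = 0.1094  (c) BW = 3.008e+04 Hz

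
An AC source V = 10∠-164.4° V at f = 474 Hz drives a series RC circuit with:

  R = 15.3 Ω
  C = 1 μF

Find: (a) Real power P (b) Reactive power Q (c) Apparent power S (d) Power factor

Step 1 — Angular frequency: ω = 2π·f = 2π·474 = 2978 rad/s.
Step 2 — Component impedances:
  R: Z = R = 15.3 Ω
  C: Z = 1/(jωC) = -j/(ω·C) = 0 - j335.8 Ω
Step 3 — Series combination: Z_total = R + C = 15.3 - j335.8 Ω = 336.1∠-87.4° Ω.
Step 4 — Source phasor: V = 10∠-164.4° V = -9.632 - j2.689 V.
Step 5 — Current: I = V / Z = 0.006688 - j0.02899 A = 0.02975∠-77.0° A.
Step 6 — Complex power: S = V·I* = 0.01354 - j0.2972 VA.
Step 7 — Real power: P = Re(S) = 0.01354 W.
Step 8 — Reactive power: Q = Im(S) = -0.2972 VAR.
Step 9 — Apparent power: |S| = 0.2975 VA.
Step 10 — Power factor: PF = P/|S| = 0.04552 (leading).

(a) P = 0.01354 W  (b) Q = -0.2972 VAR  (c) S = 0.2975 VA  (d) PF = 0.04552 (leading)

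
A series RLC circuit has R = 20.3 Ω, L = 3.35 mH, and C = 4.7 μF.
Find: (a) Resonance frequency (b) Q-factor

Step 1 — Resonance condition Im(Z)=0 gives ω₀ = 1/√(LC).
Step 2 — ω₀ = 1/√(0.00335·4.7e-06) = 7969 rad/s.
Step 3 — f₀ = ω₀/(2π) = 1268 Hz.
Step 4 — Series Q: Q = ω₀L/R = 7969·0.00335/20.3 = 1.315.

(a) f₀ = 1268 Hz  (b) Q = 1.315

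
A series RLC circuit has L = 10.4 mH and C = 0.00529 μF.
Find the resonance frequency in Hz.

Step 1 — Resonance condition Im(Z)=0 gives ω₀ = 1/√(LC).
Step 2 — ω₀ = 1/√(0.0104·5.29e-09) = 1.348e+05 rad/s.
Step 3 — f₀ = ω₀/(2π) = 2.146e+04 Hz.

f₀ = 2.146e+04 Hz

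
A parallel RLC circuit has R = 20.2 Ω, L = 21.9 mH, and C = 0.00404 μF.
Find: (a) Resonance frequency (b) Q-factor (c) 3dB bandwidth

Step 1 — Resonance: ω₀ = 1/√(LC) = 1/√(0.0219·4.04e-09) = 1.063e+05 rad/s.
Step 2 — f₀ = ω₀/(2π) = 1.692e+04 Hz.
Step 3 — Parallel Q: Q = R/(ω₀L) = 20.2/(1.063e+05·0.0219) = 0.008676.
Step 4 — Bandwidth: Δω = ω₀/Q = 1.225e+07 rad/s; BW = Δω/(2π) = 1.95e+06 Hz.

(a) f₀ = 1.692e+04 Hz  (b) Q = 0.008676  (c) BW = 1.95e+06 Hz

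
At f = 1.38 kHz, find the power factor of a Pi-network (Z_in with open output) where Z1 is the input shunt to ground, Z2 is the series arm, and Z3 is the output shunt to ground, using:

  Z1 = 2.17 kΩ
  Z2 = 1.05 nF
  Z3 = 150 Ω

Step 1 — Angular frequency: ω = 2π·f = 2π·1380 = 8671 rad/s.
Step 2 — Component impedances:
  Z1: Z = R = 2170 Ω
  Z2: Z = 1/(jωC) = -j/(ω·C) = 0 - j1.098e+05 Ω
  Z3: Z = R = 150 Ω
Step 3 — With open output, the series arm Z2 and the output shunt Z3 appear in series to ground: Z2 + Z3 = 150 - j1.098e+05 Ω.
Step 4 — Parallel with input shunt Z1: Z_in = Z1 || (Z2 + Z3) = 2169 - j42.85 Ω = 2170∠-1.1° Ω.
Step 5 — Power factor: PF = cos(φ) = Re(Z)/|Z| = 2169.1/2169.5 = 0.9998.
Step 6 — Type: Im(Z) = -42.85 ⇒ leading (phase φ = -1.1°).

PF = 0.9998 (leading, φ = -1.1°)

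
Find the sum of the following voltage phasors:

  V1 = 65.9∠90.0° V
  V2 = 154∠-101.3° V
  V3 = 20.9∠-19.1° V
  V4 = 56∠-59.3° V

Step 1 — Convert each phasor to rectangular form:
  V1 = 65.9·(cos(90.0°) + j·sin(90.0°)) = 0 + j65.9 V
  V2 = 154·(cos(-101.3°) + j·sin(-101.3°)) = -30.18 - j151 V
  V3 = 20.9·(cos(-19.1°) + j·sin(-19.1°)) = 19.75 - j6.839 V
  V4 = 56·(cos(-59.3°) + j·sin(-59.3°)) = 28.59 - j48.15 V
Step 2 — Sum components: V_total = 18.16 - j140.1 V.
Step 3 — Convert to polar: |V_total| = 141.3 V, ∠V_total = -82.6°.

V_total = 141.3∠-82.6° V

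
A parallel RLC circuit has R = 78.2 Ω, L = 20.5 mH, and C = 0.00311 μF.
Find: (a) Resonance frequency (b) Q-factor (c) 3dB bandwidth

Step 1 — Resonance: ω₀ = 1/√(LC) = 1/√(0.0205·3.11e-09) = 1.252e+05 rad/s.
Step 2 — f₀ = ω₀/(2π) = 1.993e+04 Hz.
Step 3 — Parallel Q: Q = R/(ω₀L) = 78.2/(1.252e+05·0.0205) = 0.03046.
Step 4 — Bandwidth: Δω = ω₀/Q = 4.112e+06 rad/s; BW = Δω/(2π) = 6.544e+05 Hz.

(a) f₀ = 1.993e+04 Hz  (b) Q = 0.03046  (c) BW = 6.544e+05 Hz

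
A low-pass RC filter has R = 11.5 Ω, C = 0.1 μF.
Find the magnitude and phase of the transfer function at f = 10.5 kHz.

Step 1 — Angular frequency: ω = 2π·1.05e+04 = 6.597e+04 rad/s.
Step 2 — Transfer function: H(jω) = 1/(1 + jωRC).
Step 3 — Denominator: 1 + jωRC = 1 + j·6.597e+04·11.5·1e-07 = 1 + j0.07587.
Step 4 — H = 0.9943 - j0.07544.
Step 5 — Magnitude: |H| = 0.9971 (-0.0 dB); phase: φ = -4.3°.

|H| = 0.9971 (-0.0 dB), φ = -4.3°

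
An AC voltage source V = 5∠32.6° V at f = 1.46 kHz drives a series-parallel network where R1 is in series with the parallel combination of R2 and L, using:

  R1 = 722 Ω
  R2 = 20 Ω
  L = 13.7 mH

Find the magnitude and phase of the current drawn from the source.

Step 1 — Angular frequency: ω = 2π·f = 2π·1460 = 9173 rad/s.
Step 2 — Component impedances:
  R1: Z = R = 722 Ω
  R2: Z = R = 20 Ω
  L: Z = jωL = j·9173·0.0137 = 0 + j125.7 Ω
Step 3 — Parallel branch: R2 || L = 1/(1/R2 + 1/L) = 19.51 + j3.104 Ω.
Step 4 — Series with R1: Z_total = R1 + (R2 || L) = 741.5 + j3.104 Ω = 741.5∠0.2° Ω.
Step 5 — Source phasor: V = 5∠32.6° V = 4.212 + j2.694 V.
Step 6 — Ohm's law: I = V / Z_total = (4.212 + j2.694) / (741.5 + j3.104) = 0.005696 + j0.003609 A.
Step 7 — Convert to polar: |I| = 0.006743 A, ∠I = 32.4°.

I = 0.006743∠32.4° A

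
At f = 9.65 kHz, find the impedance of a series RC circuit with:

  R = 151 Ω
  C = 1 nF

Step 1 — Angular frequency: ω = 2π·f = 2π·9650 = 6.063e+04 rad/s.
Step 2 — Component impedances:
  R: Z = R = 151 Ω
  C: Z = 1/(jωC) = -j/(ω·C) = 0 - j1.649e+04 Ω
Step 3 — Series combination: Z_total = R + C = 151 - j1.649e+04 Ω = 1.649e+04∠-89.5° Ω.

Z = 151 - j1.649e+04 Ω = 1.649e+04∠-89.5° Ω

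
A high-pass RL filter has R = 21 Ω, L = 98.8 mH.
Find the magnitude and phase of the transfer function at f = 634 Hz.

Step 1 — Angular frequency: ω = 2π·634 = 3984 rad/s.
Step 2 — Transfer function: H(jω) = jωL/(R + jωL).
Step 3 — Numerator jωL = j·393.6; denominator R + jωL = 21 + j393.6.
Step 4 — H = 0.9972 + j0.05321.
Step 5 — Magnitude: |H| = 0.9986 (-0.0 dB); phase: φ = 3.1°.

|H| = 0.9986 (-0.0 dB), φ = 3.1°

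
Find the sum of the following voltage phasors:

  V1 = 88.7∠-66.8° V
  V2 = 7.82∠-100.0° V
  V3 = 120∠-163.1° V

Step 1 — Convert each phasor to rectangular form:
  V1 = 88.7·(cos(-66.8°) + j·sin(-66.8°)) = 34.94 - j81.53 V
  V2 = 7.82·(cos(-100.0°) + j·sin(-100.0°)) = -1.358 - j7.701 V
  V3 = 120·(cos(-163.1°) + j·sin(-163.1°)) = -114.8 - j34.88 V
Step 2 — Sum components: V_total = -81.23 - j124.1 V.
Step 3 — Convert to polar: |V_total| = 148.3 V, ∠V_total = -123.2°.

V_total = 148.3∠-123.2° V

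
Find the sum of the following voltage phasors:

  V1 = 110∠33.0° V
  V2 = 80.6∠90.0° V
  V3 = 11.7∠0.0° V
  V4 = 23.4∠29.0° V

Step 1 — Convert each phasor to rectangular form:
  V1 = 110·(cos(33.0°) + j·sin(33.0°)) = 92.25 + j59.91 V
  V2 = 80.6·(cos(90.0°) + j·sin(90.0°)) = 0 + j80.6 V
  V3 = 11.7·(cos(0.0°) + j·sin(0.0°)) = 11.7 V
  V4 = 23.4·(cos(29.0°) + j·sin(29.0°)) = 20.47 + j11.34 V
Step 2 — Sum components: V_total = 124.4 + j151.9 V.
Step 3 — Convert to polar: |V_total| = 196.3 V, ∠V_total = 50.7°.

V_total = 196.3∠50.7° V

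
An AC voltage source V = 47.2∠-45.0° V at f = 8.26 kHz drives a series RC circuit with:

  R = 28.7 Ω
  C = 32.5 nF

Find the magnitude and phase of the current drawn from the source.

Step 1 — Angular frequency: ω = 2π·f = 2π·8260 = 5.19e+04 rad/s.
Step 2 — Component impedances:
  R: Z = R = 28.7 Ω
  C: Z = 1/(jωC) = -j/(ω·C) = 0 - j592.9 Ω
Step 3 — Series combination: Z_total = R + C = 28.7 - j592.9 Ω = 593.6∠-87.2° Ω.
Step 4 — Source phasor: V = 47.2∠-45.0° V = 33.38 - j33.38 V.
Step 5 — Ohm's law: I = V / Z_total = (33.38 - j33.38) / (28.7 - j592.9) = 0.05888 + j0.05344 A.
Step 6 — Convert to polar: |I| = 0.07952 A, ∠I = 42.2°.

I = 0.07952∠42.2° A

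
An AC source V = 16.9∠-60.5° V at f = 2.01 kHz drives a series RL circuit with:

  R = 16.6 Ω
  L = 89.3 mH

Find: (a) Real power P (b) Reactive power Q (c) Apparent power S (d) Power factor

Step 1 — Angular frequency: ω = 2π·f = 2π·2010 = 1.263e+04 rad/s.
Step 2 — Component impedances:
  R: Z = R = 16.6 Ω
  L: Z = jωL = j·1.263e+04·0.0893 = 0 + j1128 Ω
Step 3 — Series combination: Z_total = R + L = 16.6 + j1128 Ω = 1128∠89.2° Ω.
Step 4 — Source phasor: V = 16.9∠-60.5° V = 8.322 - j14.71 V.
Step 5 — Current: I = V / Z = -0.01293 - j0.007569 A = 0.01498∠-149.7° A.
Step 6 — Complex power: S = V·I* = 0.003727 + j0.2532 VA.
Step 7 — Real power: P = Re(S) = 0.003727 W.
Step 8 — Reactive power: Q = Im(S) = 0.2532 VAR.
Step 9 — Apparent power: |S| = 0.2532 VA.
Step 10 — Power factor: PF = P/|S| = 0.01472 (lagging).

(a) P = 0.003727 W  (b) Q = 0.2532 VAR  (c) S = 0.2532 VA  (d) PF = 0.01472 (lagging)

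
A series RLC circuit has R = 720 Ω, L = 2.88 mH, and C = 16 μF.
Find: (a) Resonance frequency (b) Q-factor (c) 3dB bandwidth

Step 1 — Resonance: ω₀ = 1/√(LC) = 1/√(0.00288·1.6e-05) = 4658 rad/s.
Step 2 — f₀ = ω₀/(2π) = 741.4 Hz.
Step 3 — Series Q: Q = ω₀L/R = 4658·0.00288/720 = 0.01863.
Step 4 — Bandwidth: Δω = ω₀/Q = 2.5e+05 rad/s; BW = Δω/(2π) = 3.979e+04 Hz.

(a) f₀ = 741.4 Hz  (b) Q = 0.01863  (c) BW = 3.979e+04 Hz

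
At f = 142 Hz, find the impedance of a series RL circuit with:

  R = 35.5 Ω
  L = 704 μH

Step 1 — Angular frequency: ω = 2π·f = 2π·142 = 892.2 rad/s.
Step 2 — Component impedances:
  R: Z = R = 35.5 Ω
  L: Z = jωL = j·892.2·0.000704 = 0 + j0.6281 Ω
Step 3 — Series combination: Z_total = R + L = 35.5 + j0.6281 Ω = 35.51∠1.0° Ω.

Z = 35.5 + j0.6281 Ω = 35.51∠1.0° Ω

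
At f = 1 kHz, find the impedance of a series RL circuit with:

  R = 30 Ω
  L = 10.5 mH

Step 1 — Angular frequency: ω = 2π·f = 2π·1000 = 6283 rad/s.
Step 2 — Component impedances:
  R: Z = R = 30 Ω
  L: Z = jωL = j·6283·0.0105 = 0 + j65.97 Ω
Step 3 — Series combination: Z_total = R + L = 30 + j65.97 Ω = 72.47∠65.5° Ω.

Z = 30 + j65.97 Ω = 72.47∠65.5° Ω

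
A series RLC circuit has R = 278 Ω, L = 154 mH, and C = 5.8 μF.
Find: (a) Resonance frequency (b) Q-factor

Step 1 — Resonance condition Im(Z)=0 gives ω₀ = 1/√(LC).
Step 2 — ω₀ = 1/√(0.154·5.8e-06) = 1058 rad/s.
Step 3 — f₀ = ω₀/(2π) = 168.4 Hz.
Step 4 — Series Q: Q = ω₀L/R = 1058·0.154/278 = 0.5861.

(a) f₀ = 168.4 Hz  (b) Q = 0.5861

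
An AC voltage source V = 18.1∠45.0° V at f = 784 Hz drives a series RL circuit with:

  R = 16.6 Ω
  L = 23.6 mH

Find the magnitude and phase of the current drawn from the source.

Step 1 — Angular frequency: ω = 2π·f = 2π·784 = 4926 rad/s.
Step 2 — Component impedances:
  R: Z = R = 16.6 Ω
  L: Z = jωL = j·4926·0.0236 = 0 + j116.3 Ω
Step 3 — Series combination: Z_total = R + L = 16.6 + j116.3 Ω = 117.4∠81.9° Ω.
Step 4 — Source phasor: V = 18.1∠45.0° V = 12.8 + j12.8 V.
Step 5 — Ohm's law: I = V / Z_total = (12.8 + j12.8) / (16.6 + j116.3) = 0.1233 - j0.09249 A.
Step 6 — Convert to polar: |I| = 0.1541 A, ∠I = -36.9°.

I = 0.1541∠-36.9° A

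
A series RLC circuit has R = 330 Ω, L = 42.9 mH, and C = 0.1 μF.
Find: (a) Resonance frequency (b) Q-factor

Step 1 — Resonance condition Im(Z)=0 gives ω₀ = 1/√(LC).
Step 2 — ω₀ = 1/√(0.0429·1e-07) = 1.527e+04 rad/s.
Step 3 — f₀ = ω₀/(2π) = 2430 Hz.
Step 4 — Series Q: Q = ω₀L/R = 1.527e+04·0.0429/330 = 1.985.

(a) f₀ = 2430 Hz  (b) Q = 1.985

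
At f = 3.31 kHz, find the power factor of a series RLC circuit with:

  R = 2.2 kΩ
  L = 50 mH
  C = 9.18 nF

Step 1 — Angular frequency: ω = 2π·f = 2π·3310 = 2.08e+04 rad/s.
Step 2 — Component impedances:
  R: Z = R = 2200 Ω
  L: Z = jωL = j·2.08e+04·0.05 = 0 + j1040 Ω
  C: Z = 1/(jωC) = -j/(ω·C) = 0 - j5238 Ω
Step 3 — Series combination: Z_total = R + L + C = 2200 - j4198 Ω = 4739∠-62.3° Ω.
Step 4 — Power factor: PF = cos(φ) = Re(Z)/|Z| = 2200/4739 = 0.4642.
Step 5 — Type: Im(Z) = -4198 ⇒ leading (phase φ = -62.3°).

PF = 0.4642 (leading, φ = -62.3°)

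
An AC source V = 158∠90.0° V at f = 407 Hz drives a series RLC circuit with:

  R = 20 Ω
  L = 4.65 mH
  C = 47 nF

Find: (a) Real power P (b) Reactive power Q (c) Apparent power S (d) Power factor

Step 1 — Angular frequency: ω = 2π·f = 2π·407 = 2557 rad/s.
Step 2 — Component impedances:
  R: Z = R = 20 Ω
  L: Z = jωL = j·2557·0.00465 = 0 + j11.89 Ω
  C: Z = 1/(jωC) = -j/(ω·C) = 0 - j8320 Ω
Step 3 — Series combination: Z_total = R + L + C = 20 - j8308 Ω = 8308∠-89.9° Ω.
Step 4 — Source phasor: V = 158∠90.0° V = 0 + j158 V.
Step 5 — Current: I = V / Z = -0.01902 + j4.578e-05 A = 0.01902∠179.9° A.
Step 6 — Complex power: S = V·I* = 0.007233 - j3.005 VA.
Step 7 — Real power: P = Re(S) = 0.007233 W.
Step 8 — Reactive power: Q = Im(S) = -3.005 VAR.
Step 9 — Apparent power: |S| = 3.005 VA.
Step 10 — Power factor: PF = P/|S| = 0.002407 (leading).

(a) P = 0.007233 W  (b) Q = -3.005 VAR  (c) S = 3.005 VA  (d) PF = 0.002407 (leading)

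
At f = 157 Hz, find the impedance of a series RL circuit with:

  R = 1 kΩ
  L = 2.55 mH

Step 1 — Angular frequency: ω = 2π·f = 2π·157 = 986.5 rad/s.
Step 2 — Component impedances:
  R: Z = R = 1000 Ω
  L: Z = jωL = j·986.5·0.00255 = 0 + j2.515 Ω
Step 3 — Series combination: Z_total = R + L = 1000 + j2.515 Ω = 1000∠0.1° Ω.

Z = 1000 + j2.515 Ω = 1000∠0.1° Ω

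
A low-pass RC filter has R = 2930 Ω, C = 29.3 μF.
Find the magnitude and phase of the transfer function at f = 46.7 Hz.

Step 1 — Angular frequency: ω = 2π·46.7 = 293.4 rad/s.
Step 2 — Transfer function: H(jω) = 1/(1 + jωRC).
Step 3 — Denominator: 1 + jωRC = 1 + j·293.4·2930·2.93e-05 = 1 + j25.19.
Step 4 — H = 0.001573 - j0.03964.
Step 5 — Magnitude: |H| = 0.03967 (-28.0 dB); phase: φ = -87.7°.

|H| = 0.03967 (-28.0 dB), φ = -87.7°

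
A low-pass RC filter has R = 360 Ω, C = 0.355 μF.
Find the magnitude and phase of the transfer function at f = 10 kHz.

Step 1 — Angular frequency: ω = 2π·1e+04 = 6.283e+04 rad/s.
Step 2 — Transfer function: H(jω) = 1/(1 + jωRC).
Step 3 — Denominator: 1 + jωRC = 1 + j·6.283e+04·360·3.55e-07 = 1 + j8.03.
Step 4 — H = 0.01527 - j0.1226.
Step 5 — Magnitude: |H| = 0.1236 (-18.2 dB); phase: φ = -82.9°.

|H| = 0.1236 (-18.2 dB), φ = -82.9°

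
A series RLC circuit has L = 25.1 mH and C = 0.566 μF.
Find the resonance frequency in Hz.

Step 1 — Resonance condition Im(Z)=0 gives ω₀ = 1/√(LC).
Step 2 — ω₀ = 1/√(0.0251·5.66e-07) = 8390 rad/s.
Step 3 — f₀ = ω₀/(2π) = 1335 Hz.

f₀ = 1335 Hz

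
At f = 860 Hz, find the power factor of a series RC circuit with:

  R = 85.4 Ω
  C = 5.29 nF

Step 1 — Angular frequency: ω = 2π·f = 2π·860 = 5404 rad/s.
Step 2 — Component impedances:
  R: Z = R = 85.4 Ω
  C: Z = 1/(jωC) = -j/(ω·C) = 0 - j3.498e+04 Ω
Step 3 — Series combination: Z_total = R + C = 85.4 - j3.498e+04 Ω = 3.498e+04∠-89.9° Ω.
Step 4 — Power factor: PF = cos(φ) = Re(Z)/|Z| = 85.4/3.498e+04 = 0.002441.
Step 5 — Type: Im(Z) = -3.498e+04 ⇒ leading (phase φ = -89.9°).

PF = 0.002441 (leading, φ = -89.9°)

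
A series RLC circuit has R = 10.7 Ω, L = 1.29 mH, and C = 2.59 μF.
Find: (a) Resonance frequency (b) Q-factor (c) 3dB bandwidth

Step 1 — Resonance: ω₀ = 1/√(LC) = 1/√(0.00129·2.59e-06) = 1.73e+04 rad/s.
Step 2 — f₀ = ω₀/(2π) = 2753 Hz.
Step 3 — Series Q: Q = ω₀L/R = 1.73e+04·0.00129/10.7 = 2.086.
Step 4 — Bandwidth: Δω = ω₀/Q = 8295 rad/s; BW = Δω/(2π) = 1320 Hz.

(a) f₀ = 2753 Hz  (b) Q = 2.086  (c) BW = 1320 Hz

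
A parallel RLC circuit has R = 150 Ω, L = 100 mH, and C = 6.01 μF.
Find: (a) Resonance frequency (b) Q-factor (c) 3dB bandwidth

Step 1 — Resonance: ω₀ = 1/√(LC) = 1/√(0.1·6.01e-06) = 1290 rad/s.
Step 2 — f₀ = ω₀/(2π) = 205.3 Hz.
Step 3 — Parallel Q: Q = R/(ω₀L) = 150/(1290·0.1) = 1.163.
Step 4 — Bandwidth: Δω = ω₀/Q = 1109 rad/s; BW = Δω/(2π) = 176.5 Hz.

(a) f₀ = 205.3 Hz  (b) Q = 1.163  (c) BW = 176.5 Hz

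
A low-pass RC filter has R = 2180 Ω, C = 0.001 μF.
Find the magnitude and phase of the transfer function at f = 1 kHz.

Step 1 — Angular frequency: ω = 2π·1000 = 6283 rad/s.
Step 2 — Transfer function: H(jω) = 1/(1 + jωRC).
Step 3 — Denominator: 1 + jωRC = 1 + j·6283·2180·1e-09 = 1 + j0.0137.
Step 4 — H = 0.9998 - j0.01369.
Step 5 — Magnitude: |H| = 0.9999 (-0.0 dB); phase: φ = -0.8°.

|H| = 0.9999 (-0.0 dB), φ = -0.8°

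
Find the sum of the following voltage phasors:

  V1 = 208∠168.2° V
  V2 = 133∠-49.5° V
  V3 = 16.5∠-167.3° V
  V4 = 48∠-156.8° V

Step 1 — Convert each phasor to rectangular form:
  V1 = 208·(cos(168.2°) + j·sin(168.2°)) = -203.6 + j42.54 V
  V2 = 133·(cos(-49.5°) + j·sin(-49.5°)) = 86.38 - j101.1 V
  V3 = 16.5·(cos(-167.3°) + j·sin(-167.3°)) = -16.1 - j3.627 V
  V4 = 48·(cos(-156.8°) + j·sin(-156.8°)) = -44.12 - j18.91 V
Step 2 — Sum components: V_total = -177.4 - j81.14 V.
Step 3 — Convert to polar: |V_total| = 195.1 V, ∠V_total = -155.4°.

V_total = 195.1∠-155.4° V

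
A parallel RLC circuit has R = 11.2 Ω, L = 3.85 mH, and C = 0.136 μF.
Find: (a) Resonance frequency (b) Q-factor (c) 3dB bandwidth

Step 1 — Resonance: ω₀ = 1/√(LC) = 1/√(0.00385·1.36e-07) = 4.37e+04 rad/s.
Step 2 — f₀ = ω₀/(2π) = 6955 Hz.
Step 3 — Parallel Q: Q = R/(ω₀L) = 11.2/(4.37e+04·0.00385) = 0.06657.
Step 4 — Bandwidth: Δω = ω₀/Q = 6.565e+05 rad/s; BW = Δω/(2π) = 1.045e+05 Hz.

(a) f₀ = 6955 Hz  (b) Q = 0.06657  (c) BW = 1.045e+05 Hz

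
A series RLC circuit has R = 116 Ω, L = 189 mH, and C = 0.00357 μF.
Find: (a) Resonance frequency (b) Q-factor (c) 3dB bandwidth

Step 1 — Resonance: ω₀ = 1/√(LC) = 1/√(0.189·3.57e-09) = 3.85e+04 rad/s.
Step 2 — f₀ = ω₀/(2π) = 6127 Hz.
Step 3 — Series Q: Q = ω₀L/R = 3.85e+04·0.189/116 = 62.72.
Step 4 — Bandwidth: Δω = ω₀/Q = 613.8 rad/s; BW = Δω/(2π) = 97.68 Hz.

(a) f₀ = 6127 Hz  (b) Q = 62.72  (c) BW = 97.68 Hz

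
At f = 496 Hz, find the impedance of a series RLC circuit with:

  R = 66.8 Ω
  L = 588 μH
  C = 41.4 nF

Step 1 — Angular frequency: ω = 2π·f = 2π·496 = 3116 rad/s.
Step 2 — Component impedances:
  R: Z = R = 66.8 Ω
  L: Z = jωL = j·3116·0.000588 = 0 + j1.832 Ω
  C: Z = 1/(jωC) = -j/(ω·C) = 0 - j7751 Ω
Step 3 — Series combination: Z_total = R + L + C = 66.8 - j7749 Ω = 7749∠-89.5° Ω.

Z = 66.8 - j7749 Ω = 7749∠-89.5° Ω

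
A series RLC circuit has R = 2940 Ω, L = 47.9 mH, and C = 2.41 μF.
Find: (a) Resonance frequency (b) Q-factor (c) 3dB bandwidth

Step 1 — Resonance condition Im(Z)=0 gives ω₀ = 1/√(LC).
Step 2 — ω₀ = 1/√(0.0479·2.41e-06) = 2943 rad/s.
Step 3 — f₀ = ω₀/(2π) = 468.4 Hz.
Step 4 — Series Q: Q = ω₀L/R = 2943·0.0479/2940 = 0.04795.
Step 5 — 3dB bandwidth: Δω = ω₀/Q = 6.138e+04 rad/s; BW = Δω/(2π) = 9769 Hz.

(a) f₀ = 468.4 Hz  (b) Q = 0.04795  (c) BW = 9769 Hz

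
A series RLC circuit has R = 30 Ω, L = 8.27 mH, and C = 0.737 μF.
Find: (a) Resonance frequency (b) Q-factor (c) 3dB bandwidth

Step 1 — Resonance condition Im(Z)=0 gives ω₀ = 1/√(LC).
Step 2 — ω₀ = 1/√(0.00827·7.37e-07) = 1.281e+04 rad/s.
Step 3 — f₀ = ω₀/(2π) = 2039 Hz.
Step 4 — Series Q: Q = ω₀L/R = 1.281e+04·0.00827/30 = 3.531.
Step 5 — 3dB bandwidth: Δω = ω₀/Q = 3628 rad/s; BW = Δω/(2π) = 577.3 Hz.

(a) f₀ = 2039 Hz  (b) Q = 3.531  (c) BW = 577.3 Hz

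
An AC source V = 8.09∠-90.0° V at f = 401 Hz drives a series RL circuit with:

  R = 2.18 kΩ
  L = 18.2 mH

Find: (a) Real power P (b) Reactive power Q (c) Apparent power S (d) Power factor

Step 1 — Angular frequency: ω = 2π·f = 2π·401 = 2520 rad/s.
Step 2 — Component impedances:
  R: Z = R = 2180 Ω
  L: Z = jωL = j·2520·0.0182 = 0 + j45.86 Ω
Step 3 — Series combination: Z_total = R + L = 2180 + j45.86 Ω = 2180∠1.2° Ω.
Step 4 — Source phasor: V = 8.09∠-90.0° V = 0 - j8.09 V.
Step 5 — Current: I = V / Z = -7.803e-05 - j0.003709 A = 0.00371∠-91.2° A.
Step 6 — Complex power: S = V·I* = 0.03001 + j0.0006312 VA.
Step 7 — Real power: P = Re(S) = 0.03001 W.
Step 8 — Reactive power: Q = Im(S) = 0.0006312 VAR.
Step 9 — Apparent power: |S| = 0.03002 VA.
Step 10 — Power factor: PF = P/|S| = 0.9998 (lagging).

(a) P = 0.03001 W  (b) Q = 0.0006312 VAR  (c) S = 0.03002 VA  (d) PF = 0.9998 (lagging)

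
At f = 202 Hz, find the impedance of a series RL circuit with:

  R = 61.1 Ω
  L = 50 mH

Step 1 — Angular frequency: ω = 2π·f = 2π·202 = 1269 rad/s.
Step 2 — Component impedances:
  R: Z = R = 61.1 Ω
  L: Z = jωL = j·1269·0.05 = 0 + j63.46 Ω
Step 3 — Series combination: Z_total = R + L = 61.1 + j63.46 Ω = 88.09∠46.1° Ω.

Z = 61.1 + j63.46 Ω = 88.09∠46.1° Ω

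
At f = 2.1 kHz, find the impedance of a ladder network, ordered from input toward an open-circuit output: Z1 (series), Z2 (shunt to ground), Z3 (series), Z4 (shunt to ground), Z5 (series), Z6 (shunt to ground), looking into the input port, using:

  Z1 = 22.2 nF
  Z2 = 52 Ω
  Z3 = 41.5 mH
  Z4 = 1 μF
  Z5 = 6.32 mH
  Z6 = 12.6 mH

Step 1 — Angular frequency: ω = 2π·f = 2π·2100 = 1.319e+04 rad/s.
Step 2 — Component impedances:
  Z1: Z = 1/(jωC) = -j/(ω·C) = 0 - j3414 Ω
  Z2: Z = R = 52 Ω
  Z3: Z = jωL = j·1.319e+04·0.0415 = 0 + j547.6 Ω
  Z4: Z = 1/(jωC) = -j/(ω·C) = 0 - j75.79 Ω
  Z5: Z = jωL = j·1.319e+04·0.00632 = 0 + j83.39 Ω
  Z6: Z = jωL = j·1.319e+04·0.0126 = 0 + j166.3 Ω
Step 3 — Ladder network (open output): work backward from the far end, alternating series and parallel combinations. Z_in = 51.28 - j3408 Ω = 3408∠-89.1° Ω.

Z = 51.28 - j3408 Ω = 3408∠-89.1° Ω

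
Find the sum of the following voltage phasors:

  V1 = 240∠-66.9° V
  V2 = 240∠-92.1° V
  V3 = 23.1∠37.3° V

Step 1 — Convert each phasor to rectangular form:
  V1 = 240·(cos(-66.9°) + j·sin(-66.9°)) = 94.16 - j220.8 V
  V2 = 240·(cos(-92.1°) + j·sin(-92.1°)) = -8.794 - j239.8 V
  V3 = 23.1·(cos(37.3°) + j·sin(37.3°)) = 18.38 + j14 V
Step 2 — Sum components: V_total = 103.7 - j446.6 V.
Step 3 — Convert to polar: |V_total| = 458.5 V, ∠V_total = -76.9°.

V_total = 458.5∠-76.9° V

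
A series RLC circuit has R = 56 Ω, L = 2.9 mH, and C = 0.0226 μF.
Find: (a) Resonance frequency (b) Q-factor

Step 1 — Resonance condition Im(Z)=0 gives ω₀ = 1/√(LC).
Step 2 — ω₀ = 1/√(0.0029·2.26e-08) = 1.235e+05 rad/s.
Step 3 — f₀ = ω₀/(2π) = 1.966e+04 Hz.
Step 4 — Series Q: Q = ω₀L/R = 1.235e+05·0.0029/56 = 6.397.

(a) f₀ = 1.966e+04 Hz  (b) Q = 6.397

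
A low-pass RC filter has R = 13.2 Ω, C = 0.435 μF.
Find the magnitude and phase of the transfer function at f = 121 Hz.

Step 1 — Angular frequency: ω = 2π·121 = 760.3 rad/s.
Step 2 — Transfer function: H(jω) = 1/(1 + jωRC).
Step 3 — Denominator: 1 + jωRC = 1 + j·760.3·13.2·4.35e-07 = 1 + j0.004365.
Step 4 — H = 1 - j0.004365.
Step 5 — Magnitude: |H| = 1 (-0.0 dB); phase: φ = -0.3°.

|H| = 1 (-0.0 dB), φ = -0.3°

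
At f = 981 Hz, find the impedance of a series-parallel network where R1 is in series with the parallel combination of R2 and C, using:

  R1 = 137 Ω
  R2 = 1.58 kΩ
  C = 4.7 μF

Step 1 — Angular frequency: ω = 2π·f = 2π·981 = 6164 rad/s.
Step 2 — Component impedances:
  R1: Z = R = 137 Ω
  R2: Z = R = 1580 Ω
  C: Z = 1/(jωC) = -j/(ω·C) = 0 - j34.52 Ω
Step 3 — Parallel branch: R2 || C = 1/(1/R2 + 1/C) = 0.7538 - j34.5 Ω.
Step 4 — Series with R1: Z_total = R1 + (R2 || C) = 137.8 - j34.5 Ω = 142∠-14.1° Ω.

Z = 137.8 - j34.5 Ω = 142∠-14.1° Ω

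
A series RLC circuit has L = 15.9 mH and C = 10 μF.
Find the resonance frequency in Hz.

Step 1 — Resonance condition Im(Z)=0 gives ω₀ = 1/√(LC).
Step 2 — ω₀ = 1/√(0.0159·1e-05) = 2508 rad/s.
Step 3 — f₀ = ω₀/(2π) = 399.1 Hz.

f₀ = 399.1 Hz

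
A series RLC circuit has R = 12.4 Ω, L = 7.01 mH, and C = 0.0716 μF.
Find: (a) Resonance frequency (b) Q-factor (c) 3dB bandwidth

Step 1 — Resonance: ω₀ = 1/√(LC) = 1/√(0.00701·7.16e-08) = 4.464e+04 rad/s.
Step 2 — f₀ = ω₀/(2π) = 7104 Hz.
Step 3 — Series Q: Q = ω₀L/R = 4.464e+04·0.00701/12.4 = 25.23.
Step 4 — Bandwidth: Δω = ω₀/Q = 1769 rad/s; BW = Δω/(2π) = 281.5 Hz.

(a) f₀ = 7104 Hz  (b) Q = 25.23  (c) BW = 281.5 Hz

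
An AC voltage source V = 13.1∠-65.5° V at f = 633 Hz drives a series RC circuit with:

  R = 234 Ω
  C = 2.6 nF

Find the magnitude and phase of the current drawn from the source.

Step 1 — Angular frequency: ω = 2π·f = 2π·633 = 3977 rad/s.
Step 2 — Component impedances:
  R: Z = R = 234 Ω
  C: Z = 1/(jωC) = -j/(ω·C) = 0 - j9.67e+04 Ω
Step 3 — Series combination: Z_total = R + C = 234 - j9.67e+04 Ω = 9.67e+04∠-89.9° Ω.
Step 4 — Source phasor: V = 13.1∠-65.5° V = 5.432 - j11.92 V.
Step 5 — Ohm's law: I = V / Z_total = (5.432 - j11.92) / (234 - j9.67e+04) = 0.0001234 + j5.588e-05 A.
Step 6 — Convert to polar: |I| = 0.0001355 A, ∠I = 24.4°.

I = 0.0001355∠24.4° A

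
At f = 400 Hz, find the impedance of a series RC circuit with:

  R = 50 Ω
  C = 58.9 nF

Step 1 — Angular frequency: ω = 2π·f = 2π·400 = 2513 rad/s.
Step 2 — Component impedances:
  R: Z = R = 50 Ω
  C: Z = 1/(jωC) = -j/(ω·C) = 0 - j6755 Ω
Step 3 — Series combination: Z_total = R + C = 50 - j6755 Ω = 6755∠-89.6° Ω.

Z = 50 - j6755 Ω = 6755∠-89.6° Ω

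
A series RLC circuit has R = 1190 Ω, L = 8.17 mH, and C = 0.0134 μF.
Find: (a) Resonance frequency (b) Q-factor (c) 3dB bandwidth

Step 1 — Resonance: ω₀ = 1/√(LC) = 1/√(0.00817·1.34e-08) = 9.557e+04 rad/s.
Step 2 — f₀ = ω₀/(2π) = 1.521e+04 Hz.
Step 3 — Series Q: Q = ω₀L/R = 9.557e+04·0.00817/1190 = 0.6562.
Step 4 — Bandwidth: Δω = ω₀/Q = 1.457e+05 rad/s; BW = Δω/(2π) = 2.318e+04 Hz.

(a) f₀ = 1.521e+04 Hz  (b) Q = 0.6562  (c) BW = 2.318e+04 Hz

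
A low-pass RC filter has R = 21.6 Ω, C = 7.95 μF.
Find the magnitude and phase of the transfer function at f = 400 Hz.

Step 1 — Angular frequency: ω = 2π·400 = 2513 rad/s.
Step 2 — Transfer function: H(jω) = 1/(1 + jωRC).
Step 3 — Denominator: 1 + jωRC = 1 + j·2513·21.6·7.95e-06 = 1 + j0.4316.
Step 4 — H = 0.843 - j0.3638.
Step 5 — Magnitude: |H| = 0.9181 (-0.7 dB); phase: φ = -23.3°.

|H| = 0.9181 (-0.7 dB), φ = -23.3°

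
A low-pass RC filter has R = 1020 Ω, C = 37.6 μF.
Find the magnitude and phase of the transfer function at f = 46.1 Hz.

Step 1 — Angular frequency: ω = 2π·46.1 = 289.7 rad/s.
Step 2 — Transfer function: H(jω) = 1/(1 + jωRC).
Step 3 — Denominator: 1 + jωRC = 1 + j·289.7·1020·3.76e-05 = 1 + j11.11.
Step 4 — H = 0.008038 - j0.08929.
Step 5 — Magnitude: |H| = 0.08966 (-20.9 dB); phase: φ = -84.9°.

|H| = 0.08966 (-20.9 dB), φ = -84.9°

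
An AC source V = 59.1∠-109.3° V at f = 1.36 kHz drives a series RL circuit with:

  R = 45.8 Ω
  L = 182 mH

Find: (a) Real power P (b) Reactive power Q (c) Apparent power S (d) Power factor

Step 1 — Angular frequency: ω = 2π·f = 2π·1360 = 8545 rad/s.
Step 2 — Component impedances:
  R: Z = R = 45.8 Ω
  L: Z = jωL = j·8545·0.182 = 0 + j1555 Ω
Step 3 — Series combination: Z_total = R + L = 45.8 + j1555 Ω = 1556∠88.3° Ω.
Step 4 — Source phasor: V = 59.1∠-109.3° V = -19.53 - j55.78 V.
Step 5 — Current: I = V / Z = -0.0362 + j0.01149 A = 0.03798∠162.4° A.
Step 6 — Complex power: S = V·I* = 0.06608 + j2.244 VA.
Step 7 — Real power: P = Re(S) = 0.06608 W.
Step 8 — Reactive power: Q = Im(S) = 2.244 VAR.
Step 9 — Apparent power: |S| = 2.245 VA.
Step 10 — Power factor: PF = P/|S| = 0.02944 (lagging).

(a) P = 0.06608 W  (b) Q = 2.244 VAR  (c) S = 2.245 VA  (d) PF = 0.02944 (lagging)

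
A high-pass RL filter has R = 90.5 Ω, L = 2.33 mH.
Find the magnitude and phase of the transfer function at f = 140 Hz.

Step 1 — Angular frequency: ω = 2π·140 = 879.6 rad/s.
Step 2 — Transfer function: H(jω) = jωL/(R + jωL).
Step 3 — Numerator jωL = j·2.05; denominator R + jωL = 90.5 + j2.05.
Step 4 — H = 0.0005126 + j0.02264.
Step 5 — Magnitude: |H| = 0.02264 (-32.9 dB); phase: φ = 88.7°.

|H| = 0.02264 (-32.9 dB), φ = 88.7°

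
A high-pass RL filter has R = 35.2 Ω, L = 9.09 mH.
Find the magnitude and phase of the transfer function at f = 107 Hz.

Step 1 — Angular frequency: ω = 2π·107 = 672.3 rad/s.
Step 2 — Transfer function: H(jω) = jωL/(R + jωL).
Step 3 — Numerator jωL = j·6.111; denominator R + jωL = 35.2 + j6.111.
Step 4 — H = 0.02926 + j0.1685.
Step 5 — Magnitude: |H| = 0.1711 (-15.3 dB); phase: φ = 80.2°.

|H| = 0.1711 (-15.3 dB), φ = 80.2°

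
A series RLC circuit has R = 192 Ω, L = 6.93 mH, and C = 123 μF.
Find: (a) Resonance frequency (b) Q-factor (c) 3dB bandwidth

Step 1 — Resonance: ω₀ = 1/√(LC) = 1/√(0.00693·0.000123) = 1083 rad/s.
Step 2 — f₀ = ω₀/(2π) = 172.4 Hz.
Step 3 — Series Q: Q = ω₀L/R = 1083·0.00693/192 = 0.03909.
Step 4 — Bandwidth: Δω = ω₀/Q = 2.771e+04 rad/s; BW = Δω/(2π) = 4409 Hz.

(a) f₀ = 172.4 Hz  (b) Q = 0.03909  (c) BW = 4409 Hz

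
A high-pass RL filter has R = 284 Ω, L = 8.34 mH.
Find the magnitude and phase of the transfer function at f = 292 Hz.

Step 1 — Angular frequency: ω = 2π·292 = 1835 rad/s.
Step 2 — Transfer function: H(jω) = jωL/(R + jωL).
Step 3 — Numerator jωL = j·15.3; denominator R + jωL = 284 + j15.3.
Step 4 — H = 0.002894 + j0.05372.
Step 5 — Magnitude: |H| = 0.0538 (-25.4 dB); phase: φ = 86.9°.

|H| = 0.0538 (-25.4 dB), φ = 86.9°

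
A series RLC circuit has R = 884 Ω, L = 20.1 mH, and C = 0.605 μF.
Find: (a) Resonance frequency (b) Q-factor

Step 1 — Resonance condition Im(Z)=0 gives ω₀ = 1/√(LC).
Step 2 — ω₀ = 1/√(0.0201·6.05e-07) = 9068 rad/s.
Step 3 — f₀ = ω₀/(2π) = 1443 Hz.
Step 4 — Series Q: Q = ω₀L/R = 9068·0.0201/884 = 0.2062.

(a) f₀ = 1443 Hz  (b) Q = 0.2062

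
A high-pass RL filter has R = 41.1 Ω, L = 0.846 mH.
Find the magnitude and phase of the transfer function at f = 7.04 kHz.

Step 1 — Angular frequency: ω = 2π·7040 = 4.423e+04 rad/s.
Step 2 — Transfer function: H(jω) = jωL/(R + jωL).
Step 3 — Numerator jωL = j·37.42; denominator R + jωL = 41.1 + j37.42.
Step 4 — H = 0.4533 + j0.4978.
Step 5 — Magnitude: |H| = 0.6732 (-3.4 dB); phase: φ = 47.7°.

|H| = 0.6732 (-3.4 dB), φ = 47.7°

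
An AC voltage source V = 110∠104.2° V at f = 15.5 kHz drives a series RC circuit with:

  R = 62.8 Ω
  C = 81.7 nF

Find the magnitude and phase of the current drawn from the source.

Step 1 — Angular frequency: ω = 2π·f = 2π·1.55e+04 = 9.739e+04 rad/s.
Step 2 — Component impedances:
  R: Z = R = 62.8 Ω
  C: Z = 1/(jωC) = -j/(ω·C) = 0 - j125.7 Ω
Step 3 — Series combination: Z_total = R + C = 62.8 - j125.7 Ω = 140.5∠-63.4° Ω.
Step 4 — Source phasor: V = 110∠104.2° V = -26.98 + j106.6 V.
Step 5 — Ohm's law: I = V / Z_total = (-26.98 + j106.6) / (62.8 - j125.7) = -0.7648 + j0.1675 A.
Step 6 — Convert to polar: |I| = 0.7829 A, ∠I = 167.6°.

I = 0.7829∠167.6° A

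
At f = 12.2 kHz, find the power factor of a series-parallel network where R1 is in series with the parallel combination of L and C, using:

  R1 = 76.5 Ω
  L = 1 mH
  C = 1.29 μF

Step 1 — Angular frequency: ω = 2π·f = 2π·1.22e+04 = 7.665e+04 rad/s.
Step 2 — Component impedances:
  R1: Z = R = 76.5 Ω
  L: Z = jωL = j·7.665e+04·0.001 = 0 + j76.65 Ω
  C: Z = 1/(jωC) = -j/(ω·C) = 0 - j10.11 Ω
Step 3 — Parallel branch: L || C = 1/(1/L + 1/C) = 0 - j11.65 Ω.
Step 4 — Series with R1: Z_total = R1 + (L || C) = 76.5 - j11.65 Ω = 77.38∠-8.7° Ω.
Step 5 — Power factor: PF = cos(φ) = Re(Z)/|Z| = 76.5/77.38 = 0.9886.
Step 6 — Type: Im(Z) = -11.65 ⇒ leading (phase φ = -8.7°).

PF = 0.9886 (leading, φ = -8.7°)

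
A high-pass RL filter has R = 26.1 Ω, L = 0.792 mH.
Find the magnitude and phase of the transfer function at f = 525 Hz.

Step 1 — Angular frequency: ω = 2π·525 = 3299 rad/s.
Step 2 — Transfer function: H(jω) = jωL/(R + jωL).
Step 3 — Numerator jωL = j·2.613; denominator R + jωL = 26.1 + j2.613.
Step 4 — H = 0.00992 + j0.0991.
Step 5 — Magnitude: |H| = 0.0996 (-20.0 dB); phase: φ = 84.3°.

|H| = 0.0996 (-20.0 dB), φ = 84.3°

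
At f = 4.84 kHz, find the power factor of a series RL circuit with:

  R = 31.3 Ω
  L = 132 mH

Step 1 — Angular frequency: ω = 2π·f = 2π·4840 = 3.041e+04 rad/s.
Step 2 — Component impedances:
  R: Z = R = 31.3 Ω
  L: Z = jωL = j·3.041e+04·0.132 = 0 + j4014 Ω
Step 3 — Series combination: Z_total = R + L = 31.3 + j4014 Ω = 4014∠89.6° Ω.
Step 4 — Power factor: PF = cos(φ) = Re(Z)/|Z| = 31.3/4014.3 = 0.007797.
Step 5 — Type: Im(Z) = 4014 ⇒ lagging (phase φ = 89.6°).

PF = 0.007797 (lagging, φ = 89.6°)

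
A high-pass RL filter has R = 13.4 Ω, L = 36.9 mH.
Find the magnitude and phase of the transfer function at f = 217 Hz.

Step 1 — Angular frequency: ω = 2π·217 = 1363 rad/s.
Step 2 — Transfer function: H(jω) = jωL/(R + jωL).
Step 3 — Numerator jωL = j·50.31; denominator R + jωL = 13.4 + j50.31.
Step 4 — H = 0.9338 + j0.2487.
Step 5 — Magnitude: |H| = 0.9663 (-0.3 dB); phase: φ = 14.9°.

|H| = 0.9663 (-0.3 dB), φ = 14.9°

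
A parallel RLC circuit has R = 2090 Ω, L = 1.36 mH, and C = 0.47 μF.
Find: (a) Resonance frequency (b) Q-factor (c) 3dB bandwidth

Step 1 — Resonance: ω₀ = 1/√(LC) = 1/√(0.00136·4.7e-07) = 3.955e+04 rad/s.
Step 2 — f₀ = ω₀/(2π) = 6295 Hz.
Step 3 — Parallel Q: Q = R/(ω₀L) = 2090/(3.955e+04·0.00136) = 38.85.
Step 4 — Bandwidth: Δω = ω₀/Q = 1018 rad/s; BW = Δω/(2π) = 162 Hz.

(a) f₀ = 6295 Hz  (b) Q = 38.85  (c) BW = 162 Hz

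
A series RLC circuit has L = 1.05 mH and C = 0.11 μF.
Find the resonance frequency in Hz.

Step 1 — Resonance condition Im(Z)=0 gives ω₀ = 1/√(LC).
Step 2 — ω₀ = 1/√(0.00105·1.1e-07) = 9.305e+04 rad/s.
Step 3 — f₀ = ω₀/(2π) = 1.481e+04 Hz.

f₀ = 1.481e+04 Hz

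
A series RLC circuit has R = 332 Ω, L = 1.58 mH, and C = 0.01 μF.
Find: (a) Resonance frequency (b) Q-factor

Step 1 — Resonance condition Im(Z)=0 gives ω₀ = 1/√(LC).
Step 2 — ω₀ = 1/√(0.00158·1e-08) = 2.516e+05 rad/s.
Step 3 — f₀ = ω₀/(2π) = 4.004e+04 Hz.
Step 4 — Series Q: Q = ω₀L/R = 2.516e+05·0.00158/332 = 1.197.

(a) f₀ = 4.004e+04 Hz  (b) Q = 1.197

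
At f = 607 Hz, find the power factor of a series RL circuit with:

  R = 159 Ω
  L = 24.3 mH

Step 1 — Angular frequency: ω = 2π·f = 2π·607 = 3814 rad/s.
Step 2 — Component impedances:
  R: Z = R = 159 Ω
  L: Z = jωL = j·3814·0.0243 = 0 + j92.68 Ω
Step 3 — Series combination: Z_total = R + L = 159 + j92.68 Ω = 184∠30.2° Ω.
Step 4 — Power factor: PF = cos(φ) = Re(Z)/|Z| = 159/184.038 = 0.864.
Step 5 — Type: Im(Z) = 92.68 ⇒ lagging (phase φ = 30.2°).

PF = 0.864 (lagging, φ = 30.2°)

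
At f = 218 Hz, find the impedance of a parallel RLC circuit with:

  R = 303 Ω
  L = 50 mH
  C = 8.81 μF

Step 1 — Angular frequency: ω = 2π·f = 2π·218 = 1370 rad/s.
Step 2 — Component impedances:
  R: Z = R = 303 Ω
  L: Z = jωL = j·1370·0.05 = 0 + j68.49 Ω
  C: Z = 1/(jωC) = -j/(ω·C) = 0 - j82.87 Ω
Step 3 — Parallel combination: 1/Z_total = 1/R + 1/L + 1/C; Z_total = 190.6 + j146.4 Ω = 240.3∠37.5° Ω.

Z = 190.6 + j146.4 Ω = 240.3∠37.5° Ω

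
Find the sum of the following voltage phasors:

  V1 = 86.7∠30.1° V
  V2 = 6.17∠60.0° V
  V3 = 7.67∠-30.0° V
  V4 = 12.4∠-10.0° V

Step 1 — Convert each phasor to rectangular form:
  V1 = 86.7·(cos(30.1°) + j·sin(30.1°)) = 75.01 + j43.48 V
  V2 = 6.17·(cos(60.0°) + j·sin(60.0°)) = 3.085 + j5.343 V
  V3 = 7.67·(cos(-30.0°) + j·sin(-30.0°)) = 6.642 - j3.835 V
  V4 = 12.4·(cos(-10.0°) + j·sin(-10.0°)) = 12.21 - j2.153 V
Step 2 — Sum components: V_total = 96.95 + j42.84 V.
Step 3 — Convert to polar: |V_total| = 106 V, ∠V_total = 23.8°.

V_total = 106∠23.8° V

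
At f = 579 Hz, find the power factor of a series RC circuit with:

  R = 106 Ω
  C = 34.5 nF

Step 1 — Angular frequency: ω = 2π·f = 2π·579 = 3638 rad/s.
Step 2 — Component impedances:
  R: Z = R = 106 Ω
  C: Z = 1/(jωC) = -j/(ω·C) = 0 - j7968 Ω
Step 3 — Series combination: Z_total = R + C = 106 - j7968 Ω = 7968∠-89.2° Ω.
Step 4 — Power factor: PF = cos(φ) = Re(Z)/|Z| = 106/7968 = 0.0133.
Step 5 — Type: Im(Z) = -7968 ⇒ leading (phase φ = -89.2°).

PF = 0.0133 (leading, φ = -89.2°)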